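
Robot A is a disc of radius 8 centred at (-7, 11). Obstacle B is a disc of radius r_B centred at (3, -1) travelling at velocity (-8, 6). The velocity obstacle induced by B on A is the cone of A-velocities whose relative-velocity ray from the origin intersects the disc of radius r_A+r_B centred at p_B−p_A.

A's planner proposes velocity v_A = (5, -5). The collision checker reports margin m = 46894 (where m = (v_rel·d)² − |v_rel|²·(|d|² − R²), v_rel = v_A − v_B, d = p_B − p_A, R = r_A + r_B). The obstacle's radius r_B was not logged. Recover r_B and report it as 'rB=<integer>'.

m = 46894
d = (10, -12);  v_rel = (13, -11),  |v_rel|² = 290
v_rel×d = (13)·(-12) − (-11)·(10) = -46
since m = R²·290 − (-46)²:  R² = (2116 + 46894) / 290 = 169
R = √169 = 13  ⇒  r_B = 13 − 8 = 5

rB=5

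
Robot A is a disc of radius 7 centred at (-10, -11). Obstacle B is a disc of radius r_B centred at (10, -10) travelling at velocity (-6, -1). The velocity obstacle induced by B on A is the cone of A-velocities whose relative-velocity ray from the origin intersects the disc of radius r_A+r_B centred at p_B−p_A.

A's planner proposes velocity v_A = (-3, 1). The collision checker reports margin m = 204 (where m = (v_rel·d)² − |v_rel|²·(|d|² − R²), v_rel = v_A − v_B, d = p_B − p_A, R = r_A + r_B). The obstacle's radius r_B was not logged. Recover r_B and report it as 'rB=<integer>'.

m = 204
d = (20, 1);  v_rel = (3, 2),  |v_rel|² = 13
v_rel×d = (3)·(1) − (2)·(20) = -37
since m = R²·13 − (-37)²:  R² = (1369 + 204) / 13 = 121
R = √121 = 11  ⇒  r_B = 11 − 7 = 4

rB=4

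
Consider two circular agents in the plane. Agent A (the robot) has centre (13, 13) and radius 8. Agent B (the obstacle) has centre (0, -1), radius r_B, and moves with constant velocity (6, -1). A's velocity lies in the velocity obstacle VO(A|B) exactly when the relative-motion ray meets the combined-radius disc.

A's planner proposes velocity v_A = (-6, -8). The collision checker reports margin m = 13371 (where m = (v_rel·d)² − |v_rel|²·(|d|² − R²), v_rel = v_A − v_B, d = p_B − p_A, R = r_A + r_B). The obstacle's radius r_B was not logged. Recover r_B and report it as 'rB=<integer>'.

m = 13371
d = (-13, -14);  v_rel = (-12, -7),  |v_rel|² = 193
v_rel×d = (-12)·(-14) − (-7)·(-13) = 77
since m = R²·193 − 77²:  R² = (5929 + 13371) / 193 = 100
R = √100 = 10  ⇒  r_B = 10 − 8 = 2

rB=2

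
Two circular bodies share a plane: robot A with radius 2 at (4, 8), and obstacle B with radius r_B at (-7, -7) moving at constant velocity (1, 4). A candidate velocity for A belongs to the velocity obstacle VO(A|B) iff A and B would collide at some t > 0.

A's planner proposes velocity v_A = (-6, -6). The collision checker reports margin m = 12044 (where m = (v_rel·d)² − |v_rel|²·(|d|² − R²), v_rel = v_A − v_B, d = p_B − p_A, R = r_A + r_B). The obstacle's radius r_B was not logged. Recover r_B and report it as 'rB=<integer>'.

m = 12044
d = (-11, -15);  v_rel = (-7, -10),  |v_rel|² = 149
v_rel×d = (-7)·(-15) − (-10)·(-11) = -5
since m = R²·149 − (-5)²:  R² = (25 + 12044) / 149 = 81
R = √81 = 9  ⇒  r_B = 9 − 2 = 7

rB=7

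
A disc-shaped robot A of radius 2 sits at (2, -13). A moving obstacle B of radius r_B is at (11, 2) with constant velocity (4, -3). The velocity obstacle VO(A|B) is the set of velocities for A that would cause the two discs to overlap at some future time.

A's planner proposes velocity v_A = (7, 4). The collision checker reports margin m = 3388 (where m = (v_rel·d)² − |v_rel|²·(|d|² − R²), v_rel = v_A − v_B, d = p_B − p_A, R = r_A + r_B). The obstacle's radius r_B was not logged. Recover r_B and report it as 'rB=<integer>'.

m = 3388
d = (9, 15);  v_rel = (3, 7),  |v_rel|² = 58
v_rel×d = (3)·(15) − (7)·(9) = -18
since m = R²·58 − (-18)²:  R² = (324 + 3388) / 58 = 64
R = √64 = 8  ⇒  r_B = 8 − 2 = 6

rB=6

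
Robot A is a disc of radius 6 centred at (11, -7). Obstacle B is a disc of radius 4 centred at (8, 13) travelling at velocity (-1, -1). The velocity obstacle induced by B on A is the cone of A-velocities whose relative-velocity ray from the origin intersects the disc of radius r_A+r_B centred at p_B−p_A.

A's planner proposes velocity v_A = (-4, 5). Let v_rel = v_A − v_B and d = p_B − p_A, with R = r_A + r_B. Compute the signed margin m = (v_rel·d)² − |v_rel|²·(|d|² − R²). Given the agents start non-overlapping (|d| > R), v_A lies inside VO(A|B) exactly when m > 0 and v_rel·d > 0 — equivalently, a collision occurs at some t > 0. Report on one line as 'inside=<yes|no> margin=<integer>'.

d = (-3, 20),  |d|² = 409;  R = 6+4 = 10,  c = 409−10² = 309
v_rel = (-3, 6),  |v_rel|² = 45;  v_rel·d = (-3)·(-3) + (6)·(20) = 129
45·t² − 258·t + 309 = 0  ⇒  m = 129² − 45·309 = 2736
m = 2736 > 0,  v_rel·d = 129 > 0  ⇒  inside

inside=yes margin=2736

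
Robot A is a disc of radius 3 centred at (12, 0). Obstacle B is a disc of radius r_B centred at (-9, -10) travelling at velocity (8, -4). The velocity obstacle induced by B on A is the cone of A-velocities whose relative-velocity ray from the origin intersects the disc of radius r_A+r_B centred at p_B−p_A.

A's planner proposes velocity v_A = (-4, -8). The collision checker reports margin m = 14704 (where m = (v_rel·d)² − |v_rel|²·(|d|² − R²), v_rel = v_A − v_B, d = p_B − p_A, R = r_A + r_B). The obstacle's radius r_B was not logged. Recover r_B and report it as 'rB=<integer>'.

m = 14704
d = (-21, -10);  v_rel = (-12, -4),  |v_rel|² = 160
v_rel×d = (-12)·(-10) − (-4)·(-21) = 36
since m = R²·160 − 36²:  R² = (1296 + 14704) / 160 = 100
R = √100 = 10  ⇒  r_B = 10 − 3 = 7

rB=7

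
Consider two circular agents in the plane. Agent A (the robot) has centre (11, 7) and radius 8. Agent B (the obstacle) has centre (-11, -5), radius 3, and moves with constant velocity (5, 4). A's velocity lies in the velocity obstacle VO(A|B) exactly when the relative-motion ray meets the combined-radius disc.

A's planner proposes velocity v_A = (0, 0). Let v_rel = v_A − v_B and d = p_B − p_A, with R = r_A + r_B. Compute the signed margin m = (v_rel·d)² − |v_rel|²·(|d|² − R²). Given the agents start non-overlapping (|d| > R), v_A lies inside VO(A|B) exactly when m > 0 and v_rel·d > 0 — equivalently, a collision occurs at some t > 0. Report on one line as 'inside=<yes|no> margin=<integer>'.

d = (-22, -12),  |d|² = 628;  R = 8+3 = 11,  c = 628−11² = 507
v_rel = (-5, -4),  |v_rel|² = 41;  v_rel·d = (-5)·(-22) + (-4)·(-12) = 158
41·t² − 316·t + 507 = 0  ⇒  m = 158² − 41·507 = 4177
m = 4177 > 0,  v_rel·d = 158 > 0  ⇒  inside

inside=yes margin=4177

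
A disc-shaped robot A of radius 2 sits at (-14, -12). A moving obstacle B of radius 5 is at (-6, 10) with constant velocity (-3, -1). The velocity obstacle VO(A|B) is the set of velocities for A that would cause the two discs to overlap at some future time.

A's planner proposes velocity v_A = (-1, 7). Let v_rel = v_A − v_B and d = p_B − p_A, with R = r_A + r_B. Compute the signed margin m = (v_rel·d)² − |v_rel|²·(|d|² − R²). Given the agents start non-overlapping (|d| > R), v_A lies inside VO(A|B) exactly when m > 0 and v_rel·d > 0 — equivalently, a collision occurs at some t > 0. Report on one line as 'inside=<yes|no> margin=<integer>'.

d = (8, 22),  |d|² = 548;  R = 2+5 = 7,  c = 548−7² = 499
v_rel = (2, 8),  |v_rel|² = 68;  v_rel·d = (2)·(8) + (8)·(22) = 192
68·t² − 384·t + 499 = 0  ⇒  m = 192² − 68·499 = 2932
m = 2932 > 0,  v_rel·d = 192 > 0  ⇒  inside

inside=yes margin=2932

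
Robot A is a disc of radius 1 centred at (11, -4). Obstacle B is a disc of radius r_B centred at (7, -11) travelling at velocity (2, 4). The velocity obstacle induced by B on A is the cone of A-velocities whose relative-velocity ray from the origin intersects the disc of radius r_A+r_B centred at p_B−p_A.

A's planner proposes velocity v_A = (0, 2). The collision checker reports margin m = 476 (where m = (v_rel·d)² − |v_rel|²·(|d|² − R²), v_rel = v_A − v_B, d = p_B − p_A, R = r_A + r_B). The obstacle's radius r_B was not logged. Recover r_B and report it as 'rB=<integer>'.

m = 476
d = (-4, -7);  v_rel = (-2, -2),  |v_rel|² = 8
v_rel×d = (-2)·(-7) − (-2)·(-4) = 6
since m = R²·8 − 6²:  R² = (36 + 476) / 8 = 64
R = √64 = 8  ⇒  r_B = 8 − 1 = 7

rB=7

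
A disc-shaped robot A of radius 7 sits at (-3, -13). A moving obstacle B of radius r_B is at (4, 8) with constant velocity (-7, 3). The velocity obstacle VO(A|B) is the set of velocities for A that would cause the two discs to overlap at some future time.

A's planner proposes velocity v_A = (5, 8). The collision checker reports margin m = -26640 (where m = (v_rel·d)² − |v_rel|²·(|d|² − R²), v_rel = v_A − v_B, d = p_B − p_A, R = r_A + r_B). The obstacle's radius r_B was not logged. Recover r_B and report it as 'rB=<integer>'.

m = -26640
d = (7, 21);  v_rel = (12, 5),  |v_rel|² = 169
v_rel×d = (12)·(21) − (5)·(7) = 217
since m = R²·169 − 217²:  R² = (47089 + -26640) / 169 = 121
R = √121 = 11  ⇒  r_B = 11 − 7 = 4

rB=4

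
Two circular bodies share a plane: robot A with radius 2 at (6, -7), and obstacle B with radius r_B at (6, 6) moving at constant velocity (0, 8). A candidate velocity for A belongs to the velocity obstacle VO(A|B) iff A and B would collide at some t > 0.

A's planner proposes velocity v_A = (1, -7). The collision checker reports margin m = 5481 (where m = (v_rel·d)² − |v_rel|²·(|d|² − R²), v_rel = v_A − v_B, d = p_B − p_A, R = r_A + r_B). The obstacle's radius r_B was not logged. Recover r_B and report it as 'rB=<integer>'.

m = 5481
d = (0, 13);  v_rel = (1, -15),  |v_rel|² = 226
v_rel×d = (1)·(13) − (-15)·(0) = 13
since m = R²·226 − 13²:  R² = (169 + 5481) / 226 = 25
R = √25 = 5  ⇒  r_B = 5 − 2 = 3

rB=3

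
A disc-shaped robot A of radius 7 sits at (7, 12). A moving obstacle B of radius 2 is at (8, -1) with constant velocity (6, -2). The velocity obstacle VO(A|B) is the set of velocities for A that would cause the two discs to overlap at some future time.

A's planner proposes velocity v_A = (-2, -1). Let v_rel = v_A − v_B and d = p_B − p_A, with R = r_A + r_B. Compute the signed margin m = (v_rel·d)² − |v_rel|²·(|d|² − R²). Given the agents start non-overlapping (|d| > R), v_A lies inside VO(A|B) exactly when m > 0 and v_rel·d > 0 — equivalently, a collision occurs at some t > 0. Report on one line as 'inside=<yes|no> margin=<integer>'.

d = (1, -13),  |d|² = 170;  R = 7+2 = 9,  c = 170−9² = 89
v_rel = (-8, 1),  |v_rel|² = 65;  v_rel·d = (-8)·(1) + (1)·(-13) = -21
65·t² + 42·t + 89 = 0  ⇒  m = (-21)² − 65·89 = -5344
m = -5344 < 0,  v_rel·d = -21 < 0  ⇒  outside

inside=no margin=-5344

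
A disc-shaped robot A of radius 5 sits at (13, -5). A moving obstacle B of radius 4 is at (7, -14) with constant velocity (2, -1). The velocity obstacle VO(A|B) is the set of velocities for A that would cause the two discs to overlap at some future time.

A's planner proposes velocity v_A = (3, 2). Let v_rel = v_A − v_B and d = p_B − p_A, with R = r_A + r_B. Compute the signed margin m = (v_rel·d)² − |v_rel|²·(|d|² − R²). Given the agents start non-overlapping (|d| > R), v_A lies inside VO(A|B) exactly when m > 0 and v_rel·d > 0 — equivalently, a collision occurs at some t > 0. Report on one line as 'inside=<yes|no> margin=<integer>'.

d = (-6, -9),  |d|² = 117;  R = 5+4 = 9,  c = 117−9² = 36
v_rel = (1, 3),  |v_rel|² = 10;  v_rel·d = (1)·(-6) + (3)·(-9) = -33
10·t² + 66·t + 36 = 0  ⇒  m = (-33)² − 10·36 = 729
m = 729 > 0,  v_rel·d = -33 < 0  ⇒  outside

inside=no margin=729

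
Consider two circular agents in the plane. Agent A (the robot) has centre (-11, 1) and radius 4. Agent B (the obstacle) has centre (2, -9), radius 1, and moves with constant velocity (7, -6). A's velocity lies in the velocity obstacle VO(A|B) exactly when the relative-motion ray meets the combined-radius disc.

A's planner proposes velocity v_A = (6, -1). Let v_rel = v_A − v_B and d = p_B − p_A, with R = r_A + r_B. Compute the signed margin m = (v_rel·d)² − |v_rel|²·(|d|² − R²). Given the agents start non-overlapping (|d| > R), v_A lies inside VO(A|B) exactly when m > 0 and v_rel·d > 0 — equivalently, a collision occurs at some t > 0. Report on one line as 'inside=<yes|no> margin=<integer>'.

d = (13, -10),  |d|² = 269;  R = 4+1 = 5,  c = 269−5² = 244
v_rel = (-1, 5),  |v_rel|² = 26;  v_rel·d = (-1)·(13) + (5)·(-10) = -63
26·t² + 126·t + 244 = 0  ⇒  m = (-63)² − 26·244 = -2375
m = -2375 < 0,  v_rel·d = -63 < 0  ⇒  outside

inside=no margin=-2375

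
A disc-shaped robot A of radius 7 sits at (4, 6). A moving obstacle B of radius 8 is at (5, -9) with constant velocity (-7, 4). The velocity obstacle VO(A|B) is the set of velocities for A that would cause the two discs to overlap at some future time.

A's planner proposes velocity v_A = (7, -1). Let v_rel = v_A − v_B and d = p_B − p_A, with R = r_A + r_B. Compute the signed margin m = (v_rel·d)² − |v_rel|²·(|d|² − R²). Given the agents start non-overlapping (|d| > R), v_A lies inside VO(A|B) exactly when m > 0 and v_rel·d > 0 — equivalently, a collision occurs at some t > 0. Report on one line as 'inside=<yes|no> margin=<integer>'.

d = (1, -15),  |d|² = 226;  R = 7+8 = 15,  c = 226−15² = 1
v_rel = (14, -5),  |v_rel|² = 221;  v_rel·d = (14)·(1) + (-5)·(-15) = 89
221·t² − 178·t + 1 = 0  ⇒  m = 89² − 221·1 = 7700
m = 7700 > 0,  v_rel·d = 89 > 0  ⇒  inside

inside=yes margin=7700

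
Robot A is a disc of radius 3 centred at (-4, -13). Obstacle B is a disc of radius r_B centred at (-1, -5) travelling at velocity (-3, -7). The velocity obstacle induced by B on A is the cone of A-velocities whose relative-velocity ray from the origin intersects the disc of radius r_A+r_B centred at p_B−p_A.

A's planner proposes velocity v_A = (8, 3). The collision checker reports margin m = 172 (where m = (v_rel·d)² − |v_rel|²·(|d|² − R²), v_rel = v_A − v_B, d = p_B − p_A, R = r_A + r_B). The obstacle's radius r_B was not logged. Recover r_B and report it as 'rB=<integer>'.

m = 172
d = (3, 8);  v_rel = (11, 10),  |v_rel|² = 221
v_rel×d = (11)·(8) − (10)·(3) = 58
since m = R²·221 − 58²:  R² = (3364 + 172) / 221 = 16
R = √16 = 4  ⇒  r_B = 4 − 3 = 1

rB=1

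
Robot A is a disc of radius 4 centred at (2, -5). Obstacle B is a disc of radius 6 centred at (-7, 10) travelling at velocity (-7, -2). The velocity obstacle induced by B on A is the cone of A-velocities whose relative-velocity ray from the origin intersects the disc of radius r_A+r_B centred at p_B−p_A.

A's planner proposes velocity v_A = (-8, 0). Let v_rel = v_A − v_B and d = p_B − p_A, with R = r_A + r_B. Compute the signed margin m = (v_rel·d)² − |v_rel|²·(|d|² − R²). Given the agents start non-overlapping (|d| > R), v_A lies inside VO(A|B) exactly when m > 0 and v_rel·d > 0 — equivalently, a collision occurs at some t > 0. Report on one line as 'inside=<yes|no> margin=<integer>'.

d = (-9, 15),  |d|² = 306;  R = 4+6 = 10,  c = 306−10² = 206
v_rel = (-1, 2),  |v_rel|² = 5;  v_rel·d = (-1)·(-9) + (2)·(15) = 39
5·t² − 78·t + 206 = 0  ⇒  m = 39² − 5·206 = 491
m = 491 > 0,  v_rel·d = 39 > 0  ⇒  inside

inside=yes margin=491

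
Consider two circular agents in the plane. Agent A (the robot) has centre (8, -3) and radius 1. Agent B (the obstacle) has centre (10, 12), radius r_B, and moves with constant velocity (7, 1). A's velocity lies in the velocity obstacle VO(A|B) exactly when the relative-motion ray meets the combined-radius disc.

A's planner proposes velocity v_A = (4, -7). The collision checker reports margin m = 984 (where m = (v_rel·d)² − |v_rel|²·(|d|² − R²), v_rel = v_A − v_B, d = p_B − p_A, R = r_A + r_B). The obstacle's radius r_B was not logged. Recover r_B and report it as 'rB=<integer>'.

m = 984
d = (2, 15);  v_rel = (-3, -8),  |v_rel|² = 73
v_rel×d = (-3)·(15) − (-8)·(2) = -29
since m = R²·73 − (-29)²:  R² = (841 + 984) / 73 = 25
R = √25 = 5  ⇒  r_B = 5 − 1 = 4

rB=4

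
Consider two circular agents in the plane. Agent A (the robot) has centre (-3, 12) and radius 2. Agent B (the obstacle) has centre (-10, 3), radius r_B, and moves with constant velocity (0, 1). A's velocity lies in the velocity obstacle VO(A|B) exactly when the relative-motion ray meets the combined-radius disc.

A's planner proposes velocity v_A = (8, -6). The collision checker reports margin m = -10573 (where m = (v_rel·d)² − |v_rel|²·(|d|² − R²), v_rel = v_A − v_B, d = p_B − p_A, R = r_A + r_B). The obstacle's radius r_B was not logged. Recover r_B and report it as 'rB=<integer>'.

m = -10573
d = (-7, -9);  v_rel = (8, -7),  |v_rel|² = 113
v_rel×d = (8)·(-9) − (-7)·(-7) = -121
since m = R²·113 − (-121)²:  R² = (14641 + -10573) / 113 = 36
R = √36 = 6  ⇒  r_B = 6 − 2 = 4

rB=4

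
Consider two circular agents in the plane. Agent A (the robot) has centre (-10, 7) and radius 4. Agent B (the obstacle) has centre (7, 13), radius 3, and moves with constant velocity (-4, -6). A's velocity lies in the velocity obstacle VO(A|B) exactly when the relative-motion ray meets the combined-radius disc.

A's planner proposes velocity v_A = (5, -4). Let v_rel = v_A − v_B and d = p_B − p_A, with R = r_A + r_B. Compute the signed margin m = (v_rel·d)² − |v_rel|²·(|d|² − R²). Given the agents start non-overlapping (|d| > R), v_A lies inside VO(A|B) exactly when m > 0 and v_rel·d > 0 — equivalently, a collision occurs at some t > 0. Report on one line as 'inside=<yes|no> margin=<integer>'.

d = (17, 6),  |d|² = 325;  R = 4+3 = 7,  c = 325−7² = 276
v_rel = (9, 2),  |v_rel|² = 85;  v_rel·d = (9)·(17) + (2)·(6) = 165
85·t² − 330·t + 276 = 0  ⇒  m = 165² − 85·276 = 3765
m = 3765 > 0,  v_rel·d = 165 > 0  ⇒  inside

inside=yes margin=3765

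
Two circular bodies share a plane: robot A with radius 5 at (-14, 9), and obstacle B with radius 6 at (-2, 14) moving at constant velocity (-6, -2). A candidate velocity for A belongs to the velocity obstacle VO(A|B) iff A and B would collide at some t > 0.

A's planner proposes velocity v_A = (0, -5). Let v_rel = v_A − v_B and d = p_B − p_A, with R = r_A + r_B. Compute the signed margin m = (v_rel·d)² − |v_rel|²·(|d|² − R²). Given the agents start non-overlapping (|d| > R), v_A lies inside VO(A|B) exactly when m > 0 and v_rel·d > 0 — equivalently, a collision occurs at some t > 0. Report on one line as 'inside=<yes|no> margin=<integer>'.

d = (12, 5),  |d|² = 169;  R = 5+6 = 11,  c = 169−11² = 48
v_rel = (6, -3),  |v_rel|² = 45;  v_rel·d = (6)·(12) + (-3)·(5) = 57
45·t² − 114·t + 48 = 0  ⇒  m = 57² − 45·48 = 1089
m = 1089 > 0,  v_rel·d = 57 > 0  ⇒  inside

inside=yes margin=1089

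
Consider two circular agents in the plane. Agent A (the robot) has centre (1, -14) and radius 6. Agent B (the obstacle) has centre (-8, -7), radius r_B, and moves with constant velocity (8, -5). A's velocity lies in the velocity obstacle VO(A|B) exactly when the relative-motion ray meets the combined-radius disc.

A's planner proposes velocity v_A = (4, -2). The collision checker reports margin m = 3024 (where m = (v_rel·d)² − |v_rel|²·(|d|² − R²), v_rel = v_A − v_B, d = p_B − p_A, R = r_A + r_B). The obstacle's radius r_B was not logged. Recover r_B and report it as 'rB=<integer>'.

m = 3024
d = (-9, 7);  v_rel = (-4, 3),  |v_rel|² = 25
v_rel×d = (-4)·(7) − (3)·(-9) = -1
since m = R²·25 − (-1)²:  R² = (1 + 3024) / 25 = 121
R = √121 = 11  ⇒  r_B = 11 − 6 = 5

rB=5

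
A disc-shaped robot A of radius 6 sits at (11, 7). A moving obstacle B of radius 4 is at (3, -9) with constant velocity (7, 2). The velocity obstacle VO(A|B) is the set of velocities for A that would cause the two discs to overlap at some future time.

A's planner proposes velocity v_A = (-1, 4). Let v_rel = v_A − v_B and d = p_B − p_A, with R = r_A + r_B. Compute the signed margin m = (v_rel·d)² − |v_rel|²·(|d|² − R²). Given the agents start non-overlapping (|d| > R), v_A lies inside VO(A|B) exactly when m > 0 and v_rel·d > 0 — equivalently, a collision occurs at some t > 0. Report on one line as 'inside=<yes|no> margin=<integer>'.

d = (-8, -16),  |d|² = 320;  R = 6+4 = 10,  c = 320−10² = 220
v_rel = (-8, 2),  |v_rel|² = 68;  v_rel·d = (-8)·(-8) + (2)·(-16) = 32
68·t² − 64·t + 220 = 0  ⇒  m = 32² − 68·220 = -13936
m = -13936 < 0,  v_rel·d = 32 > 0  ⇒  outside

inside=no margin=-13936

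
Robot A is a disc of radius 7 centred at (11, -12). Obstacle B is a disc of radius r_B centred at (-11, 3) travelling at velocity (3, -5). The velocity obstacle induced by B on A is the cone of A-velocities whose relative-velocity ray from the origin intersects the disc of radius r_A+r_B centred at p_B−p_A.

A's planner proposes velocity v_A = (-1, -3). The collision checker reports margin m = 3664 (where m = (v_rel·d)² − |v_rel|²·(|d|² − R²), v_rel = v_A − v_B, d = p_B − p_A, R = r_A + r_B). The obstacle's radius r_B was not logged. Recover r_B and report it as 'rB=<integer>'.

m = 3664
d = (-22, 15);  v_rel = (-4, 2),  |v_rel|² = 20
v_rel×d = (-4)·(15) − (2)·(-22) = -16
since m = R²·20 − (-16)²:  R² = (256 + 3664) / 20 = 196
R = √196 = 14  ⇒  r_B = 14 − 7 = 7

rB=7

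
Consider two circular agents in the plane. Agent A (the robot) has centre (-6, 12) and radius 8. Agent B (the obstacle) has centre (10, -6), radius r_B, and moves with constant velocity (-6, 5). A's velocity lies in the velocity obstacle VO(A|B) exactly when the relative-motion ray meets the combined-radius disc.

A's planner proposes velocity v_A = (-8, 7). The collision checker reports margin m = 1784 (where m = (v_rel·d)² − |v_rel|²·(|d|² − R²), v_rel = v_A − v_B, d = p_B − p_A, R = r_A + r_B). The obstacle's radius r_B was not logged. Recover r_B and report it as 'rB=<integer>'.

m = 1784
d = (16, -18);  v_rel = (-2, 2),  |v_rel|² = 8
v_rel×d = (-2)·(-18) − (2)·(16) = 4
since m = R²·8 − 4²:  R² = (16 + 1784) / 8 = 225
R = √225 = 15  ⇒  r_B = 15 − 8 = 7

rB=7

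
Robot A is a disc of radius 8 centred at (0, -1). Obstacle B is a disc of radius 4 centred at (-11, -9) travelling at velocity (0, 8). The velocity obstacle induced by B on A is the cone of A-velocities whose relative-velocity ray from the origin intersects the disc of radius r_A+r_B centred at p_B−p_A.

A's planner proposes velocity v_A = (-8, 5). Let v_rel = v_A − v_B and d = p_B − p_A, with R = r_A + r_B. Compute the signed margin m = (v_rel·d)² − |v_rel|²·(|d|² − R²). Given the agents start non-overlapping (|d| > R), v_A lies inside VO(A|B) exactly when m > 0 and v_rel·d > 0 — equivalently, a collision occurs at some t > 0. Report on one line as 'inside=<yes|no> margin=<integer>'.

d = (-11, -8),  |d|² = 185;  R = 8+4 = 12,  c = 185−12² = 41
v_rel = (-8, -3),  |v_rel|² = 73;  v_rel·d = (-8)·(-11) + (-3)·(-8) = 112
73·t² − 224·t + 41 = 0  ⇒  m = 112² − 73·41 = 9551
m = 9551 > 0,  v_rel·d = 112 > 0  ⇒  inside

inside=yes margin=9551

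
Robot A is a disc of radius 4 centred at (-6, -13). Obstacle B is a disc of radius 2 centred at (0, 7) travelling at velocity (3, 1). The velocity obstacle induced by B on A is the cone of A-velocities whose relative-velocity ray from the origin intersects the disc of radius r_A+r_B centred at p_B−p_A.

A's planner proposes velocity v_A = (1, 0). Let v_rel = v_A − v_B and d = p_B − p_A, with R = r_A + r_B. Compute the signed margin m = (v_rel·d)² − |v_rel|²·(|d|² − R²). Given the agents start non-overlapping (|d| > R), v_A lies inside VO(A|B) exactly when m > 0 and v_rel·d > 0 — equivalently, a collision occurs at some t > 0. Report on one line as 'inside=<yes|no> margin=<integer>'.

d = (6, 20),  |d|² = 436;  R = 4+2 = 6,  c = 436−6² = 400
v_rel = (-2, -1),  |v_rel|² = 5;  v_rel·d = (-2)·(6) + (-1)·(20) = -32
5·t² + 64·t + 400 = 0  ⇒  m = (-32)² − 5·400 = -976
m = -976 < 0,  v_rel·d = -32 < 0  ⇒  outside

inside=no margin=-976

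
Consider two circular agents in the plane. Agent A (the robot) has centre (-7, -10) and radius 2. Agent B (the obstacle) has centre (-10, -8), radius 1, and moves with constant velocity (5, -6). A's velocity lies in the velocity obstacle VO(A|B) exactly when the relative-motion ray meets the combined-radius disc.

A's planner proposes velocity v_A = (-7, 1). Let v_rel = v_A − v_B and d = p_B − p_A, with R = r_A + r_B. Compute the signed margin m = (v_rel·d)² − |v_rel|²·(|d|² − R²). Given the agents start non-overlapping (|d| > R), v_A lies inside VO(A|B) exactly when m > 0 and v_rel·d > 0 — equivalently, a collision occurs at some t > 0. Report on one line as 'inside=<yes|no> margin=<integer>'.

d = (-3, 2),  |d|² = 13;  R = 2+1 = 3,  c = 13−3² = 4
v_rel = (-12, 7),  |v_rel|² = 193;  v_rel·d = (-12)·(-3) + (7)·(2) = 50
193·t² − 100·t + 4 = 0  ⇒  m = 50² − 193·4 = 1728
m = 1728 > 0,  v_rel·d = 50 > 0  ⇒  inside

inside=yes margin=1728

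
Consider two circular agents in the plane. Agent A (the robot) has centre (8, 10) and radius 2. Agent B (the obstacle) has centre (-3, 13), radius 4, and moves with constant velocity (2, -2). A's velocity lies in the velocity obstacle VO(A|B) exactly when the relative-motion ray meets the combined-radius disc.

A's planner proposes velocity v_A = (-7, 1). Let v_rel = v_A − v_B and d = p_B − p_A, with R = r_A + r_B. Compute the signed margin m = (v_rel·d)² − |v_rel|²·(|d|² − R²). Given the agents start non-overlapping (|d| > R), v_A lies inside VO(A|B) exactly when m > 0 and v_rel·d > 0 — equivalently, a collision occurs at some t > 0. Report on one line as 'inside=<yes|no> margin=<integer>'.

d = (-11, 3),  |d|² = 130;  R = 2+4 = 6,  c = 130−6² = 94
v_rel = (-9, 3),  |v_rel|² = 90;  v_rel·d = (-9)·(-11) + (3)·(3) = 108
90·t² − 216·t + 94 = 0  ⇒  m = 108² − 90·94 = 3204
m = 3204 > 0,  v_rel·d = 108 > 0  ⇒  inside

inside=yes margin=3204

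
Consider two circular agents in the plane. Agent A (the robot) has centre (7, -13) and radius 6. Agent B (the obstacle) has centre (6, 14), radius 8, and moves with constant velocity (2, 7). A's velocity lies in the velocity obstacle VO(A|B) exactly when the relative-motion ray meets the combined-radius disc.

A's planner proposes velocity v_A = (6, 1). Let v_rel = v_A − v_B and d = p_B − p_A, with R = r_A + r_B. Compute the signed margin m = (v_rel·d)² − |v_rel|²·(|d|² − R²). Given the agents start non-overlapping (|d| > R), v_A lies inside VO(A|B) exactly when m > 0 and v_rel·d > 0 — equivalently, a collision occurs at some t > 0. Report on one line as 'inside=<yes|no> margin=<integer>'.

d = (-1, 27),  |d|² = 730;  R = 6+8 = 14,  c = 730−14² = 534
v_rel = (4, -6),  |v_rel|² = 52;  v_rel·d = (4)·(-1) + (-6)·(27) = -166
52·t² + 332·t + 534 = 0  ⇒  m = (-166)² − 52·534 = -212
m = -212 < 0,  v_rel·d = -166 < 0  ⇒  outside

inside=no margin=-212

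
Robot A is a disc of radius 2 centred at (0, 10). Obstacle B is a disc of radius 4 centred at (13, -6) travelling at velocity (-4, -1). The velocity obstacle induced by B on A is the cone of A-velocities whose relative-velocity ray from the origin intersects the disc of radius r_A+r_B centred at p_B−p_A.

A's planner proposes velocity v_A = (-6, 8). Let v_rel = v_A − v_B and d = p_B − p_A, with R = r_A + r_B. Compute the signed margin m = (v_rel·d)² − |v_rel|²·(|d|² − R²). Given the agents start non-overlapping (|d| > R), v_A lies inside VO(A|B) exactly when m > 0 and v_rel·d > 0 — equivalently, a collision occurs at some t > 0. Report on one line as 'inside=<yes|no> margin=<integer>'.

d = (13, -16),  |d|² = 425;  R = 2+4 = 6,  c = 425−6² = 389
v_rel = (-2, 9),  |v_rel|² = 85;  v_rel·d = (-2)·(13) + (9)·(-16) = -170
85·t² + 340·t + 389 = 0  ⇒  m = (-170)² − 85·389 = -4165
m = -4165 < 0,  v_rel·d = -170 < 0  ⇒  outside

inside=no margin=-4165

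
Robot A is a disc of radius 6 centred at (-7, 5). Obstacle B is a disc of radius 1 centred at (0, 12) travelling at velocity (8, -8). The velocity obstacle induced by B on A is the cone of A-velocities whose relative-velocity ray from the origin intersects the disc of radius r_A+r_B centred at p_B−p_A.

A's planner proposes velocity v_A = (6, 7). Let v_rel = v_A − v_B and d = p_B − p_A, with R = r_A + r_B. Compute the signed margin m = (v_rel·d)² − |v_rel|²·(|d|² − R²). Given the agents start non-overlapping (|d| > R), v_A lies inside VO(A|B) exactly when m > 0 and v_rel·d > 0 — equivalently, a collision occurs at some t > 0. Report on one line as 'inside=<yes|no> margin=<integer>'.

d = (7, 7),  |d|² = 98;  R = 6+1 = 7,  c = 98−7² = 49
v_rel = (-2, 15),  |v_rel|² = 229;  v_rel·d = (-2)·(7) + (15)·(7) = 91
229·t² − 182·t + 49 = 0  ⇒  m = 91² − 229·49 = -2940
m = -2940 < 0,  v_rel·d = 91 > 0  ⇒  outside

inside=no margin=-2940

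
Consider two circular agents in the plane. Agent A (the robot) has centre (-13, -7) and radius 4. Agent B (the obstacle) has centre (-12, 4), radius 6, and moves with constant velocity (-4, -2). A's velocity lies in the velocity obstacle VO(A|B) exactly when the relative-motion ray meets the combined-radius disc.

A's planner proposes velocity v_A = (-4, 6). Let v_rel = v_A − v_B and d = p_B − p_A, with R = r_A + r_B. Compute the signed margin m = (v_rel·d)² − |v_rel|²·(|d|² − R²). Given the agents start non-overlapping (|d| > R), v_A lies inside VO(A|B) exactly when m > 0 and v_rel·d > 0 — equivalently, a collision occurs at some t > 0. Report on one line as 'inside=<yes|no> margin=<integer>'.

d = (1, 11),  |d|² = 122;  R = 4+6 = 10,  c = 122−10² = 22
v_rel = (0, 8),  |v_rel|² = 64;  v_rel·d = (0)·(1) + (8)·(11) = 88
64·t² − 176·t + 22 = 0  ⇒  m = 88² − 64·22 = 6336
m = 6336 > 0,  v_rel·d = 88 > 0  ⇒  inside

inside=yes margin=6336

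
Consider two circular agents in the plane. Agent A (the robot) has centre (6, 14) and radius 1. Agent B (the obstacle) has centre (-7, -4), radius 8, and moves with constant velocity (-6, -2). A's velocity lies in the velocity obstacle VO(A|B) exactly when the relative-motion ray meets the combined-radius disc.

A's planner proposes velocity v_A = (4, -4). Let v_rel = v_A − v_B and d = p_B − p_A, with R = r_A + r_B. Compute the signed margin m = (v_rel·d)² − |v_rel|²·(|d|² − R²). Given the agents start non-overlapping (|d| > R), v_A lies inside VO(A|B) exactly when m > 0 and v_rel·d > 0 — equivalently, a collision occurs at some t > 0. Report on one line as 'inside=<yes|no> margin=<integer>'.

d = (-13, -18),  |d|² = 493;  R = 1+8 = 9,  c = 493−9² = 412
v_rel = (10, -2),  |v_rel|² = 104;  v_rel·d = (10)·(-13) + (-2)·(-18) = -94
104·t² + 188·t + 412 = 0  ⇒  m = (-94)² − 104·412 = -34012
m = -34012 < 0,  v_rel·d = -94 < 0  ⇒  outside

inside=no margin=-34012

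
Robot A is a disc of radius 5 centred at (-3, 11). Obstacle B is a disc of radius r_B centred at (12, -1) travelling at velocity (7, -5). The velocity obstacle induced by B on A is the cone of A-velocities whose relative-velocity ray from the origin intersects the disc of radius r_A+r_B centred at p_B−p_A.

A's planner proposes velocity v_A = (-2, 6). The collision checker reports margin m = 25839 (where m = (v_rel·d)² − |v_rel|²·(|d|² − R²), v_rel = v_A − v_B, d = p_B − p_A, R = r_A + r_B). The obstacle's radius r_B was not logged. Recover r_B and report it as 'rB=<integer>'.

m = 25839
d = (15, -12);  v_rel = (-9, 11),  |v_rel|² = 202
v_rel×d = (-9)·(-12) − (11)·(15) = -57
since m = R²·202 − (-57)²:  R² = (3249 + 25839) / 202 = 144
R = √144 = 12  ⇒  r_B = 12 − 5 = 7

rB=7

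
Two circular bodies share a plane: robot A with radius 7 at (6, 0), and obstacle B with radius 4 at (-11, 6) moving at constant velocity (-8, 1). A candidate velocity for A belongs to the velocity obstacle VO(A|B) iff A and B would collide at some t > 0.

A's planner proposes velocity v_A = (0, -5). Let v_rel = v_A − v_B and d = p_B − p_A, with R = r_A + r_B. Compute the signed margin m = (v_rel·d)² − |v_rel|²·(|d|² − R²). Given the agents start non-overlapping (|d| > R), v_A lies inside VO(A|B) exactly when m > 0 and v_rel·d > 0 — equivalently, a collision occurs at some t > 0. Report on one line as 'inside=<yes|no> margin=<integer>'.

d = (-17, 6),  |d|² = 325;  R = 7+4 = 11,  c = 325−11² = 204
v_rel = (8, -6),  |v_rel|² = 100;  v_rel·d = (8)·(-17) + (-6)·(6) = -172
100·t² + 344·t + 204 = 0  ⇒  m = (-172)² − 100·204 = 9184
m = 9184 > 0,  v_rel·d = -172 < 0  ⇒  outside

inside=no margin=9184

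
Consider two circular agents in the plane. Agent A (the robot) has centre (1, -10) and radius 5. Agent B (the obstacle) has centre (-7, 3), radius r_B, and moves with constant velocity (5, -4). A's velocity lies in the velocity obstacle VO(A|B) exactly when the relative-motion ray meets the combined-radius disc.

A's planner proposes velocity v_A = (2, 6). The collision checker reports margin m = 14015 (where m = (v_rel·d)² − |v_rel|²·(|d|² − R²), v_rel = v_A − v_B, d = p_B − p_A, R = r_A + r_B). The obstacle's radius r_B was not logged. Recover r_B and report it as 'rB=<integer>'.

m = 14015
d = (-8, 13);  v_rel = (-3, 10),  |v_rel|² = 109
v_rel×d = (-3)·(13) − (10)·(-8) = 41
since m = R²·109 − 41²:  R² = (1681 + 14015) / 109 = 144
R = √144 = 12  ⇒  r_B = 12 − 5 = 7

rB=7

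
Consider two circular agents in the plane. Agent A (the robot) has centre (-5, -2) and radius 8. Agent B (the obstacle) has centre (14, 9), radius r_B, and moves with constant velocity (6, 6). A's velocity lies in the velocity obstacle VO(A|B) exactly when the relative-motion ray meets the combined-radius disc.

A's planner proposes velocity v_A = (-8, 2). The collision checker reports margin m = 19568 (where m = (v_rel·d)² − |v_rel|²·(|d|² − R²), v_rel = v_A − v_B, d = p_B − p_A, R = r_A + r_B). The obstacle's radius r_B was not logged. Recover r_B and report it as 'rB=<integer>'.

m = 19568
d = (19, 11);  v_rel = (-14, -4),  |v_rel|² = 212
v_rel×d = (-14)·(11) − (-4)·(19) = -78
since m = R²·212 − (-78)²:  R² = (6084 + 19568) / 212 = 121
R = √121 = 11  ⇒  r_B = 11 − 8 = 3

rB=3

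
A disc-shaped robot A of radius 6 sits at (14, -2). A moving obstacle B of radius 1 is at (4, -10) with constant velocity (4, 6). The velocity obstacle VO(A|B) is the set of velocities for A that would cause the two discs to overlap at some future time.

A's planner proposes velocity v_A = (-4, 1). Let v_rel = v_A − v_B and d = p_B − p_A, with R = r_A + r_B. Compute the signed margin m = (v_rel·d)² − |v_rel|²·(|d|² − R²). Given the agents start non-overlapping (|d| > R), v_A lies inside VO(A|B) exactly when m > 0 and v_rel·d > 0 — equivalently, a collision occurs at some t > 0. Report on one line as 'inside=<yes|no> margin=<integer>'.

d = (-10, -8),  |d|² = 164;  R = 6+1 = 7,  c = 164−7² = 115
v_rel = (-8, -5),  |v_rel|² = 89;  v_rel·d = (-8)·(-10) + (-5)·(-8) = 120
89·t² − 240·t + 115 = 0  ⇒  m = 120² − 89·115 = 4165
m = 4165 > 0,  v_rel·d = 120 > 0  ⇒  inside

inside=yes margin=4165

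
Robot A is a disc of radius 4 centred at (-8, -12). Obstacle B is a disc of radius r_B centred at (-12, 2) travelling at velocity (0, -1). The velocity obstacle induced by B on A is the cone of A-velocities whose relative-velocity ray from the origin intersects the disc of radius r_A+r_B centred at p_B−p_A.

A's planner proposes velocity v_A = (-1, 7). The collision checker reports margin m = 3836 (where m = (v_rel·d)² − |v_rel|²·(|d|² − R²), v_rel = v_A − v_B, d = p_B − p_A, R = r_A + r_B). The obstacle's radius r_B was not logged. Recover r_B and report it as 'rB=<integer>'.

m = 3836
d = (-4, 14);  v_rel = (-1, 8),  |v_rel|² = 65
v_rel×d = (-1)·(14) − (8)·(-4) = 18
since m = R²·65 − 18²:  R² = (324 + 3836) / 65 = 64
R = √64 = 8  ⇒  r_B = 8 − 4 = 4

rB=4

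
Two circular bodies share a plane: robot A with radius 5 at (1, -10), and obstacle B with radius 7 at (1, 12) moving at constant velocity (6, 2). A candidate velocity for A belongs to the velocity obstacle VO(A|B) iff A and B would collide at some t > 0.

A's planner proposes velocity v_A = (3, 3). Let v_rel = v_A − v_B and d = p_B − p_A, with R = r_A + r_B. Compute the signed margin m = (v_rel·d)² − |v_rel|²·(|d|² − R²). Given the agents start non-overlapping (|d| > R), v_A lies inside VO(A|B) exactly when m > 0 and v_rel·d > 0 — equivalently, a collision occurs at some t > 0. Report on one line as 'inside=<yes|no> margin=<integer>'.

d = (0, 22),  |d|² = 484;  R = 5+7 = 12,  c = 484−12² = 340
v_rel = (-3, 1),  |v_rel|² = 10;  v_rel·d = (-3)·(0) + (1)·(22) = 22
10·t² − 44·t + 340 = 0  ⇒  m = 22² − 10·340 = -2916
m = -2916 < 0,  v_rel·d = 22 > 0  ⇒  outside

inside=no margin=-2916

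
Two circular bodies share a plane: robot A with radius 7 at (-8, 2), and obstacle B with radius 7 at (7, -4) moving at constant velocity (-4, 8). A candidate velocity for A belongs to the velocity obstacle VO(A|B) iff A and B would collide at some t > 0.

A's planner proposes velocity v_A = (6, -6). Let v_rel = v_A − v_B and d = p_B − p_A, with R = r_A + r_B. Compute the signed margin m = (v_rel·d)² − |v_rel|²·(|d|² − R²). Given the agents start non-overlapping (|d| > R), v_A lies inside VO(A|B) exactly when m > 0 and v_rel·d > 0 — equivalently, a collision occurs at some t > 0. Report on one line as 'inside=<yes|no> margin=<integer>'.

d = (15, -6),  |d|² = 261;  R = 7+7 = 14,  c = 261−14² = 65
v_rel = (10, -14),  |v_rel|² = 296;  v_rel·d = (10)·(15) + (-14)·(-6) = 234
296·t² − 468·t + 65 = 0  ⇒  m = 234² − 296·65 = 35516
m = 35516 > 0,  v_rel·d = 234 > 0  ⇒  inside

inside=yes margin=35516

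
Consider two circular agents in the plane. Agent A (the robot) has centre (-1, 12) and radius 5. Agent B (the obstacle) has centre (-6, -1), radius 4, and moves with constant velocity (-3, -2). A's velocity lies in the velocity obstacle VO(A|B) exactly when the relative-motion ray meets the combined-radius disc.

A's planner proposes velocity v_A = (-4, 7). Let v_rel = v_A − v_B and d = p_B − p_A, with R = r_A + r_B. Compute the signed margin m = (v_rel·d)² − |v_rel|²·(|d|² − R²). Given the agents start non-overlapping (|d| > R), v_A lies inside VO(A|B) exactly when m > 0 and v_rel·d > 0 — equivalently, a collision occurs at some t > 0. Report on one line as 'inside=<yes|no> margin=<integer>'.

d = (-5, -13),  |d|² = 194;  R = 5+4 = 9,  c = 194−9² = 113
v_rel = (-1, 9),  |v_rel|² = 82;  v_rel·d = (-1)·(-5) + (9)·(-13) = -112
82·t² + 224·t + 113 = 0  ⇒  m = (-112)² − 82·113 = 3278
m = 3278 > 0,  v_rel·d = -112 < 0  ⇒  outside

inside=no margin=3278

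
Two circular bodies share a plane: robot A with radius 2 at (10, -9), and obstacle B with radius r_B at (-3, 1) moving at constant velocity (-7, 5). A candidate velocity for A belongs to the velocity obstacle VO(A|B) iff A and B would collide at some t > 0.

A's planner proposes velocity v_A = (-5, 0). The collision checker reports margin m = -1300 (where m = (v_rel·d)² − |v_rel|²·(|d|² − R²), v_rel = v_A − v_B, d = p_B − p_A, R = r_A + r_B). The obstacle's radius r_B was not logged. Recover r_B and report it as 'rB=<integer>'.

m = -1300
d = (-13, 10);  v_rel = (2, -5),  |v_rel|² = 29
v_rel×d = (2)·(10) − (-5)·(-13) = -45
since m = R²·29 − (-45)²:  R² = (2025 + -1300) / 29 = 25
R = √25 = 5  ⇒  r_B = 5 − 2 = 3

rB=3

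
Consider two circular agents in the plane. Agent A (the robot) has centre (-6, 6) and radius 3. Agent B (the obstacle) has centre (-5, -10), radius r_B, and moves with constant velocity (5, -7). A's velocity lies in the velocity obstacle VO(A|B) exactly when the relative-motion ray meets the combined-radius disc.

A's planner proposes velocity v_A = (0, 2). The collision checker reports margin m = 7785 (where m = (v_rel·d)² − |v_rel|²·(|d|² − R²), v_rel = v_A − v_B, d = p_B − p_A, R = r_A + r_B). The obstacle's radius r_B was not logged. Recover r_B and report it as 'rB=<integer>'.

m = 7785
d = (1, -16);  v_rel = (-5, 9),  |v_rel|² = 106
v_rel×d = (-5)·(-16) − (9)·(1) = 71
since m = R²·106 − 71²:  R² = (5041 + 7785) / 106 = 121
R = √121 = 11  ⇒  r_B = 11 − 3 = 8

rB=8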